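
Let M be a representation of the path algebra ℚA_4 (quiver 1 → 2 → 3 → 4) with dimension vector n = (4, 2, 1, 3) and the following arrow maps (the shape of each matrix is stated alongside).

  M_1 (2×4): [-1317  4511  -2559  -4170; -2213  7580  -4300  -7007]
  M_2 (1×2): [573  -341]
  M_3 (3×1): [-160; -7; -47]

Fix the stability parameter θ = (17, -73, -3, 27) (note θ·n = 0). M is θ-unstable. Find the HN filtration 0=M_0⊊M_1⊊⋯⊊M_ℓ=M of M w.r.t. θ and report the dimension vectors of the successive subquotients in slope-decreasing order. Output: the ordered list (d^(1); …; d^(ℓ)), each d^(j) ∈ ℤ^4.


Barcode: M ≅ I[1,1]^2, I[1,2], I[1,4], I[4,4]^2. HN layers by μ_θ (4 steps, strictly decreasing):
  μ^(1)=27; μ^(2)=17; μ^(3)=-3; μ^(4)=-28

((0, 0, 0, 3); (2, 0, 0, 0); (0, 0, 1, 0); (2, 2, 0, 0))


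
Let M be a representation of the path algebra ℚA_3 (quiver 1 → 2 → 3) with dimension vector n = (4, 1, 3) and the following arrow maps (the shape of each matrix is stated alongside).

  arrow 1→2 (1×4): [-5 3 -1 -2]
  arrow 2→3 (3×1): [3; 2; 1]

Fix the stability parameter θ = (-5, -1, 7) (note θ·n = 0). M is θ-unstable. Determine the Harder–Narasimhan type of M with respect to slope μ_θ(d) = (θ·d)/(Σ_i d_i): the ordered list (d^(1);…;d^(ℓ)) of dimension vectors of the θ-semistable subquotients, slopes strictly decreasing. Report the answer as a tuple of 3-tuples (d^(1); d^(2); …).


Via rank(M_{q-1}∘⋯∘M_p): M ≅ I[1,1]^3, I[1,3], I[3,3]^2.
μ_θ-semistable layers: μ^(1)=7; μ^(2)=-1; μ^(3)=-5

((0, 0, 3); (0, 1, 0); (4, 0, 0))


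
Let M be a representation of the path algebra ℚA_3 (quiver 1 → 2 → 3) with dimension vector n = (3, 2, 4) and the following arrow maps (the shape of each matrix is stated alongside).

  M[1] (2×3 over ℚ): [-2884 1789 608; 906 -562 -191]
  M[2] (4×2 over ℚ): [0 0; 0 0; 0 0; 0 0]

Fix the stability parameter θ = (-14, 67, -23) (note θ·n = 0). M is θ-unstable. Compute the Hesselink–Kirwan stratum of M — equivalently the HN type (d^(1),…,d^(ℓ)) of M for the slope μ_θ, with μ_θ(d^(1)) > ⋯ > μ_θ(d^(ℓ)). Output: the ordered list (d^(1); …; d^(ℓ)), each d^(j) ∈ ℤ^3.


Interval decomposition of M: I[1,1], I[1,2]^2, I[3,3]^4.
HN type (ℓ=3): μ^(1)=67; μ^(2)=-14; μ^(3)=-23

((0, 2, 0); (3, 0, 0); (0, 0, 4))


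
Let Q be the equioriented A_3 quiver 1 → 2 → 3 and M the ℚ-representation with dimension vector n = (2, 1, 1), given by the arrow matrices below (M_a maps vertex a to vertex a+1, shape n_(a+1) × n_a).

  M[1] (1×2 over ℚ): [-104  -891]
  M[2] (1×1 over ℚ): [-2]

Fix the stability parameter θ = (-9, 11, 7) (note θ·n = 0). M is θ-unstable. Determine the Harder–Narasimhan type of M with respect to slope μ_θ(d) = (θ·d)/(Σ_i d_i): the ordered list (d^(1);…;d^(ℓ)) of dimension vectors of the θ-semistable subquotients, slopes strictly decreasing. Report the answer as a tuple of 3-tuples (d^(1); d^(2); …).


Barcode: M ≅ I[1,1], I[1,3]. HN layers by μ_θ (2 steps, strictly decreasing):
  μ^(1)=9; μ^(2)=-9

((0, 1, 1); (2, 0, 0))


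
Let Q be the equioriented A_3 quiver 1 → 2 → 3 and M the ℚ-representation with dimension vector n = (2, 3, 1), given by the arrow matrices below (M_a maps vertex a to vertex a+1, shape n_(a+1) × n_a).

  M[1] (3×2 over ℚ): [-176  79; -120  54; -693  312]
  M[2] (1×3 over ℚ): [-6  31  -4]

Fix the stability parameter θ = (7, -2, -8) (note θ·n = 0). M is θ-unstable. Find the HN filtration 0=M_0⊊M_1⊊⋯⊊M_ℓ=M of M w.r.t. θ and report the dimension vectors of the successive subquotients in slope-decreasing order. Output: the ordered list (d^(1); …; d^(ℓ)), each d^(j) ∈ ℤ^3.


Interval decomposition of M: I[1,2], I[1,3], I[2,2].
HN type (ℓ=3): μ^(1)=5/2; μ^(2)=-1; μ^(3)=-2

((1, 1, 0); (1, 1, 1); (0, 1, 0))


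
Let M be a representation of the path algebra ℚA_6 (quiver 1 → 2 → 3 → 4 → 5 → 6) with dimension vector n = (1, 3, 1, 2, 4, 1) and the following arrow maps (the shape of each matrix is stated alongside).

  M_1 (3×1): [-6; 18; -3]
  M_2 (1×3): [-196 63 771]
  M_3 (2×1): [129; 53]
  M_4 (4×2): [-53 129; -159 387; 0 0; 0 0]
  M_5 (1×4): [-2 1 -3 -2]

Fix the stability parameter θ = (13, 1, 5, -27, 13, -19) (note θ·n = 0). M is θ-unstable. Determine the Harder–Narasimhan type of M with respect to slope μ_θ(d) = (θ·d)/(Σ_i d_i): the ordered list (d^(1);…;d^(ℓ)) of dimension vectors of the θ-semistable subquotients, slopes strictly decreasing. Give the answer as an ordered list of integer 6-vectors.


Via rank(M_{q-1}∘⋯∘M_p): M ≅ I[1,4], I[2,2]^2, I[4,6], I[5,5]^3.
μ_θ-semistable layers: μ^(1)=13; μ^(2)=1; μ^(3)=-2; μ^(4)=-3; μ^(5)=-27

((0, 0, 0, 0, 3, 0); (0, 2, 0, 0, 0, 0); (1, 1, 1, 1, 0, 0); (0, 0, 0, 0, 1, 1); (0, 0, 0, 1, 0, 0))


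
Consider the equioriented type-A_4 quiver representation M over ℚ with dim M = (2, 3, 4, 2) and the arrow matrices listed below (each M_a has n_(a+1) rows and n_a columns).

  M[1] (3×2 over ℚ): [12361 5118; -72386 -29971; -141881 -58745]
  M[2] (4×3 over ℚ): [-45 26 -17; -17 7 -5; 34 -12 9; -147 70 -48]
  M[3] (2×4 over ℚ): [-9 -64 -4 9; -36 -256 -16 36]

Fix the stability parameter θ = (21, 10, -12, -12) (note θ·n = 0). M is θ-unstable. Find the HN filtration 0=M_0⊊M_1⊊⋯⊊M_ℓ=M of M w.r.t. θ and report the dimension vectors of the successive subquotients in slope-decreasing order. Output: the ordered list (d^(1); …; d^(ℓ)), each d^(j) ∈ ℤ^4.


Via rank(M_{q-1}∘⋯∘M_p): M ≅ I[1,3], I[1,4], I[2,3], I[3,3], I[4,4].
μ_θ-semistable layers: μ^(1)=19/3; μ^(2)=7/4; μ^(3)=-1; μ^(4)=-12

((1, 1, 1, 0); (1, 1, 1, 1); (0, 1, 1, 0); (0, 0, 1, 1))


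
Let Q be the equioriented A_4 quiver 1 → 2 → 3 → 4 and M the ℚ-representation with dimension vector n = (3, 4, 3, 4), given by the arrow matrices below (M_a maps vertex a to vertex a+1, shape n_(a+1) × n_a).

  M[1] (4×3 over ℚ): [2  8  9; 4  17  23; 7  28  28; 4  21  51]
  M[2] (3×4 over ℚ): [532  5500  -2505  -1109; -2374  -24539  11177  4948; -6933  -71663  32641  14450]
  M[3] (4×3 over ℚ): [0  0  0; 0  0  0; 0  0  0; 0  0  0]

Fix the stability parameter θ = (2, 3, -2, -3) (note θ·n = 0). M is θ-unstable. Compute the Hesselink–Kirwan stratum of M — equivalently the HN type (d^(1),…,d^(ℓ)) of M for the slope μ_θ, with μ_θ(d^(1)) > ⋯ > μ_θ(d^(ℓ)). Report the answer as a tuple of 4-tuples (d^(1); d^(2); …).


Barcode: M ≅ I[1,2], I[1,3]^2, I[2,3], I[4,4]^4. HN layers by μ_θ (5 steps, strictly decreasing):
  μ^(1)=3; μ^(2)=2; μ^(3)=1; μ^(4)=1/2; μ^(5)=-3

((0, 1, 0, 0); (1, 0, 0, 0); (2, 2, 2, 0); (0, 1, 1, 0); (0, 0, 0, 4))


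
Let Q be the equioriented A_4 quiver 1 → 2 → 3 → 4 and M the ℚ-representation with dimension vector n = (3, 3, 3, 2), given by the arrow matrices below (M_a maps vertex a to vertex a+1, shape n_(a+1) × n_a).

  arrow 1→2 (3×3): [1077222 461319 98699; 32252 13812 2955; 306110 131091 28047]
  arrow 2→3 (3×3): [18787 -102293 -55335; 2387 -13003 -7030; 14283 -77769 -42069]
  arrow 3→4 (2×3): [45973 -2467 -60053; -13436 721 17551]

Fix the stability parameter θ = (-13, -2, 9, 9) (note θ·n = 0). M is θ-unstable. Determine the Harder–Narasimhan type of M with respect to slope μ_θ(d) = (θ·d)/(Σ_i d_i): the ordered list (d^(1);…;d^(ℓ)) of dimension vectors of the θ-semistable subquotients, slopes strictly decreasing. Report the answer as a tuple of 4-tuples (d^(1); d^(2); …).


Barcode: M ≅ I[1,1], I[1,4]^2, I[2,2], I[3,3]. HN layers by μ_θ (3 steps, strictly decreasing):
  μ^(1)=9; μ^(2)=-2; μ^(3)=-13

((0, 0, 3, 2); (0, 3, 0, 0); (3, 0, 0, 0))


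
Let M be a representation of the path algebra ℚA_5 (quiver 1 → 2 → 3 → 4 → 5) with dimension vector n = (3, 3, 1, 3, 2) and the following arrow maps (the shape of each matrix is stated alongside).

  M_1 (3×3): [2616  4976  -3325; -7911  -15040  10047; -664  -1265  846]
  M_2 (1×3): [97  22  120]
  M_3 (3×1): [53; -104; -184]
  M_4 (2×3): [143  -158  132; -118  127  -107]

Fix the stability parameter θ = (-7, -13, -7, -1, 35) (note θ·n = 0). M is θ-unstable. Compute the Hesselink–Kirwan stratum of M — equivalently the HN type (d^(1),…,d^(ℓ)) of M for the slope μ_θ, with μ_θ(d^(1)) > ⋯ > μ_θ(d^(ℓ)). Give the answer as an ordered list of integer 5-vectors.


Barcode: M ≅ I[1,2]^2, I[1,5], I[4,4], I[4,5]. HN layers by μ_θ (4 steps, strictly decreasing):
  μ^(1)=35; μ^(2)=-1; μ^(3)=-7; μ^(4)=-10

((0, 0, 0, 0, 2); (0, 0, 0, 3, 0); (0, 0, 1, 0, 0); (3, 3, 0, 0, 0))


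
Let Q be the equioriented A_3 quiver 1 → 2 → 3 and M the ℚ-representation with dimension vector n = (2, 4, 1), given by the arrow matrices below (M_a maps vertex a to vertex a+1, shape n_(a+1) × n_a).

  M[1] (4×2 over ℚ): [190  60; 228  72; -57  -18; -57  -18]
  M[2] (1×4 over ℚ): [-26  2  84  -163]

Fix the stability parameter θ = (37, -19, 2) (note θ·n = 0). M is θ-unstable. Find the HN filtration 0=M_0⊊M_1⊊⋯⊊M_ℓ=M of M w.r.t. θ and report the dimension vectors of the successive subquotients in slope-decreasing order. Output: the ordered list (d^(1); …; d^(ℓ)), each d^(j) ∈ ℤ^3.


Barcode: M ≅ I[1,1], I[1,3], I[2,2]^3. HN layers by μ_θ (3 steps, strictly decreasing):
  μ^(1)=37; μ^(2)=20/3; μ^(3)=-19

((1, 0, 0); (1, 1, 1); (0, 3, 0))


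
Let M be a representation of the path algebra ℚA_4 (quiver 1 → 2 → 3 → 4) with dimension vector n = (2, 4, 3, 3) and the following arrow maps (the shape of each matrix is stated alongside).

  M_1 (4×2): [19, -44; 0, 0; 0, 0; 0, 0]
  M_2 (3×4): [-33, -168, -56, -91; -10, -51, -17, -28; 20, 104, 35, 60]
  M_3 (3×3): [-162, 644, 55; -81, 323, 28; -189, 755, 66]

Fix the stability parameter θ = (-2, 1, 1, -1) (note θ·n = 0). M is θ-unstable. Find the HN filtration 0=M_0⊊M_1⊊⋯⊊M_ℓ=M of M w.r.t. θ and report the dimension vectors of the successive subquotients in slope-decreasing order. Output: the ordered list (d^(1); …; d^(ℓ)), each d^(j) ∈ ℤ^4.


Interval decomposition of M: I[1,1], I[1,4], I[2,2], I[2,3], I[2,4], I[4,4].
HN type (ℓ=4): μ^(1)=1; μ^(2)=1/3; μ^(3)=-1; μ^(4)=-2

((0, 2, 1, 0); (0, 2, 2, 2); (0, 0, 0, 1); (2, 0, 0, 0))


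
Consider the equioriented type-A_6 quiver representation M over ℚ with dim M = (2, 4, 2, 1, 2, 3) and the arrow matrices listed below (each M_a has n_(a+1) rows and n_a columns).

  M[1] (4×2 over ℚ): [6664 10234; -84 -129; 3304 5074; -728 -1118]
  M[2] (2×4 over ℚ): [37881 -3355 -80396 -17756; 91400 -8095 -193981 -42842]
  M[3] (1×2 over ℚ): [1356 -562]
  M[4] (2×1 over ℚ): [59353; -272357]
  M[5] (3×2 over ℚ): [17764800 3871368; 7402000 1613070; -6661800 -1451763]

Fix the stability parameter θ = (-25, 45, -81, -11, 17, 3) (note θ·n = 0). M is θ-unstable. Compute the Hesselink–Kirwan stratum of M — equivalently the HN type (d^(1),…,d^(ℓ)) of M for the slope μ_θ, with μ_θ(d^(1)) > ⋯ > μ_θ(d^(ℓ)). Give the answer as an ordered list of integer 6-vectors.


Interval decomposition of M: I[1,1], I[1,6], I[2,2]^2, I[2,3], I[5,5], I[6,6]^2.
HN type (ℓ=7): μ^(1)=45; μ^(2)=17; μ^(3)=10; μ^(4)=3; μ^(5)=-11; μ^(6)=-18; μ^(7)=-25

((0, 2, 0, 0, 0, 0); (0, 0, 0, 0, 1, 0); (0, 0, 0, 0, 1, 1); (0, 0, 0, 0, 0, 2); (0, 0, 0, 1, 0, 0); (0, 2, 2, 0, 0, 0); (2, 0, 0, 0, 0, 0))


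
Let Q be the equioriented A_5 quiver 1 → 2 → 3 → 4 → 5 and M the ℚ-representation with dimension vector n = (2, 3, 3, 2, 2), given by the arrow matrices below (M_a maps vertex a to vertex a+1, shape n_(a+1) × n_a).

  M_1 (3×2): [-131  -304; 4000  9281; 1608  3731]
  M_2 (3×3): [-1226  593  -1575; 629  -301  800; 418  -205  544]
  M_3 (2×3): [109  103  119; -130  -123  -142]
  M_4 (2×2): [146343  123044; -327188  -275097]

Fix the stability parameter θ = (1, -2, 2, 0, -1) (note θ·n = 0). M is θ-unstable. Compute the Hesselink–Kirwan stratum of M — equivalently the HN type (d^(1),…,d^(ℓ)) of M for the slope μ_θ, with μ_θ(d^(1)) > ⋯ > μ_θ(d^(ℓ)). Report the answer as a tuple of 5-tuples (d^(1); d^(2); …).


Via rank(M_{q-1}∘⋯∘M_p): M ≅ I[1,5]^2, I[2,3].
μ_θ-semistable layers: μ^(1)=2; μ^(2)=1/3; μ^(3)=-1/2; μ^(4)=-2

((0, 0, 1, 0, 0); (0, 0, 2, 2, 2); (2, 2, 0, 0, 0); (0, 1, 0, 0, 0))


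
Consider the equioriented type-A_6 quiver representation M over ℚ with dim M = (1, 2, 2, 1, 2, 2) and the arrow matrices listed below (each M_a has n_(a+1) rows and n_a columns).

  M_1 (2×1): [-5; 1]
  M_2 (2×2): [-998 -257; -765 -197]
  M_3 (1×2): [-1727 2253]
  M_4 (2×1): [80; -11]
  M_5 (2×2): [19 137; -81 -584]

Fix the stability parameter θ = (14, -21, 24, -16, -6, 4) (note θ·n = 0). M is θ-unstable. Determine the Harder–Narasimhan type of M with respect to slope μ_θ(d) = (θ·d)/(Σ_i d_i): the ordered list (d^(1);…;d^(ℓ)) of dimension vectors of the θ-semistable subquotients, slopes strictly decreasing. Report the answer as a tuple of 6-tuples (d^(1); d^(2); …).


Barcode: M ≅ I[1,6], I[2,3], I[5,6]. HN layers by μ_θ (6 steps, strictly decreasing):
  μ^(1)=24; μ^(2)=4; μ^(3)=2/3; μ^(4)=-7/2; μ^(5)=-6; μ^(6)=-21

((0, 0, 1, 0, 0, 0); (0, 0, 0, 0, 0, 2); (0, 0, 1, 1, 1, 0); (1, 1, 0, 0, 0, 0); (0, 0, 0, 0, 1, 0); (0, 1, 0, 0, 0, 0))


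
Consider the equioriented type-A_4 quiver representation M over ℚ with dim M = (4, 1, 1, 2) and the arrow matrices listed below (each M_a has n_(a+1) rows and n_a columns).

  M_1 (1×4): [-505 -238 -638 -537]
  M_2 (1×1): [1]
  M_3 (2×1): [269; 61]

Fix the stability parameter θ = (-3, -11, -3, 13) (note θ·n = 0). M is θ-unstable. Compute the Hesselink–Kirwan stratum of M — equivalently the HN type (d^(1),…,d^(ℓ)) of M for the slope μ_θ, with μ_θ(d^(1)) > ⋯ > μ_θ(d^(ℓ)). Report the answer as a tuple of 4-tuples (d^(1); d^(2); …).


Barcode: M ≅ I[1,1]^3, I[1,4], I[4,4]. HN layers by μ_θ (3 steps, strictly decreasing):
  μ^(1)=13; μ^(2)=-3; μ^(3)=-7

((0, 0, 0, 2); (3, 0, 1, 0); (1, 1, 0, 0))


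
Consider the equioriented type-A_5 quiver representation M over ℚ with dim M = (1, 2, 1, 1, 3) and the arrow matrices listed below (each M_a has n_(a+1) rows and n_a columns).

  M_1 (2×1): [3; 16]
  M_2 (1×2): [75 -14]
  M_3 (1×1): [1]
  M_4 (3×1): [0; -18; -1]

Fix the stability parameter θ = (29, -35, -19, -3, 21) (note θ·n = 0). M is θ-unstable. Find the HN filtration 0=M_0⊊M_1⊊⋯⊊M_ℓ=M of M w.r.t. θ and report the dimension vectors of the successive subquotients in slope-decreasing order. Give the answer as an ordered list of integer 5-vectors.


Interval decomposition of M: I[1,5], I[2,2], I[5,5]^2.
HN type (ℓ=4): μ^(1)=21; μ^(2)=-3; μ^(3)=-25/3; μ^(4)=-35

((0, 0, 0, 0, 3); (0, 0, 0, 1, 0); (1, 1, 1, 0, 0); (0, 1, 0, 0, 0))


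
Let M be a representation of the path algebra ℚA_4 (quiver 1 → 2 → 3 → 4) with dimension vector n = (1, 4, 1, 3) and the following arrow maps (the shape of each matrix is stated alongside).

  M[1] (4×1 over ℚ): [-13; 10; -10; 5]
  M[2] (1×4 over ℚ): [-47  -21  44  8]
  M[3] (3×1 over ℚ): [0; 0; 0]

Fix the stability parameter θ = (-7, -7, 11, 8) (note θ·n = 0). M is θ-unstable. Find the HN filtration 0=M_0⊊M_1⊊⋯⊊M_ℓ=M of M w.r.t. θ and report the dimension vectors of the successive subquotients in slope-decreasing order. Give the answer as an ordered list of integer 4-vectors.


Barcode: M ≅ I[1,3], I[2,2]^3, I[4,4]^3. HN layers by μ_θ (3 steps, strictly decreasing):
  μ^(1)=11; μ^(2)=8; μ^(3)=-7

((0, 0, 1, 0); (0, 0, 0, 3); (1, 4, 0, 0))


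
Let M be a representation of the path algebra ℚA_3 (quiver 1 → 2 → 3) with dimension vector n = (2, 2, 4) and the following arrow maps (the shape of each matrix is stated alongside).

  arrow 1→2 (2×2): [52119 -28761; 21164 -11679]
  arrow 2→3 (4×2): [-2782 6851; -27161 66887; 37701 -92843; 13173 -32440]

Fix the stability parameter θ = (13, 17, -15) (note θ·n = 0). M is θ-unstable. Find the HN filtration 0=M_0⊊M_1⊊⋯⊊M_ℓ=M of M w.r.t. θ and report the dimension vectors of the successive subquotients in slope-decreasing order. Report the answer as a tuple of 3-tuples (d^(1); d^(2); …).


Via rank(M_{q-1}∘⋯∘M_p): M ≅ I[1,3]^2, I[3,3]^2.
μ_θ-semistable layers: μ^(1)=5; μ^(2)=-15

((2, 2, 2); (0, 0, 2))


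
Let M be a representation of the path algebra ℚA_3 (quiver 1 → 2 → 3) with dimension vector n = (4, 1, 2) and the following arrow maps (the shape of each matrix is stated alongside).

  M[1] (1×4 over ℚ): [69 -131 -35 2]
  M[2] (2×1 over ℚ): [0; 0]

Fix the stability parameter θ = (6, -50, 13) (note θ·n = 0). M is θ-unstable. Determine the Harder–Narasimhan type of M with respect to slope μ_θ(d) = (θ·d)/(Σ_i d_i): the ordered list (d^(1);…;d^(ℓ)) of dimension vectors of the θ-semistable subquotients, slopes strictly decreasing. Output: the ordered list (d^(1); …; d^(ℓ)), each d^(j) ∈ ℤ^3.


Via rank(M_{q-1}∘⋯∘M_p): M ≅ I[1,1]^3, I[1,2], I[3,3]^2.
μ_θ-semistable layers: μ^(1)=13; μ^(2)=6; μ^(3)=-22

((0, 0, 2); (3, 0, 0); (1, 1, 0))


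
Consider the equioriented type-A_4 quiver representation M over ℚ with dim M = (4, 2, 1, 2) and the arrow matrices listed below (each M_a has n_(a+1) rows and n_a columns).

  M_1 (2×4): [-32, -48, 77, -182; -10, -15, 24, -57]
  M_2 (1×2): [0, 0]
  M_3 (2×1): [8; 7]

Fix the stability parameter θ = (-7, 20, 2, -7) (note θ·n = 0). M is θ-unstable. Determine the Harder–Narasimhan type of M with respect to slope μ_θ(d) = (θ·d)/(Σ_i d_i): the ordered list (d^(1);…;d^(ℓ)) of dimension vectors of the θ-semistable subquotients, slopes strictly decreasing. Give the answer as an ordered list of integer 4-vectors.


Interval decomposition of M: I[1,1]^2, I[1,2]^2, I[3,4], I[4,4].
HN type (ℓ=3): μ^(1)=20; μ^(2)=-5/2; μ^(3)=-7

((0, 2, 0, 0); (0, 0, 1, 1); (4, 0, 0, 1))


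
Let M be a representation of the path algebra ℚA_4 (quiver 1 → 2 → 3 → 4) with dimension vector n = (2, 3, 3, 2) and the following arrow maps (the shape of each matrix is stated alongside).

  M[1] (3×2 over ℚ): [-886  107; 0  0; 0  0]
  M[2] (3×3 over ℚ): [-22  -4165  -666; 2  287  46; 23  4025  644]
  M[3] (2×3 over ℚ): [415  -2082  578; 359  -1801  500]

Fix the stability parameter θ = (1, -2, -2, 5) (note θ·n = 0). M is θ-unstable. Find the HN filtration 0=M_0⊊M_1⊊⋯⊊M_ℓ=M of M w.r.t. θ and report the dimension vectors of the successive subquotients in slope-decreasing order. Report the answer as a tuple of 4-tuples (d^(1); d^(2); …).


Via rank(M_{q-1}∘⋯∘M_p): M ≅ I[1,1], I[1,3], I[2,2], I[2,4], I[3,4].
μ_θ-semistable layers: μ^(1)=5; μ^(2)=1; μ^(3)=-1; μ^(4)=-2

((0, 0, 0, 2); (1, 0, 0, 0); (1, 1, 1, 0); (0, 2, 2, 0))


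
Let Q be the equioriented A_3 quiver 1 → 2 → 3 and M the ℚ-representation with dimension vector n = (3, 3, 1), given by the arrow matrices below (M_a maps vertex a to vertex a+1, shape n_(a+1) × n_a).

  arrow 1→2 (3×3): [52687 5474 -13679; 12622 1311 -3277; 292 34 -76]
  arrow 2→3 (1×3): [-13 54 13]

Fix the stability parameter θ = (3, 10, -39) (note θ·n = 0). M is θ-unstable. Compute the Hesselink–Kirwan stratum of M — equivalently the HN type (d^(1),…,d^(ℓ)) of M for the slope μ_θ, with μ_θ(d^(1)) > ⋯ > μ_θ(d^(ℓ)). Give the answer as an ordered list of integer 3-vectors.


Barcode: M ≅ I[1,2]^2, I[1,3]. HN layers by μ_θ (3 steps, strictly decreasing):
  μ^(1)=10; μ^(2)=3; μ^(3)=-26/3

((0, 2, 0); (2, 0, 0); (1, 1, 1))


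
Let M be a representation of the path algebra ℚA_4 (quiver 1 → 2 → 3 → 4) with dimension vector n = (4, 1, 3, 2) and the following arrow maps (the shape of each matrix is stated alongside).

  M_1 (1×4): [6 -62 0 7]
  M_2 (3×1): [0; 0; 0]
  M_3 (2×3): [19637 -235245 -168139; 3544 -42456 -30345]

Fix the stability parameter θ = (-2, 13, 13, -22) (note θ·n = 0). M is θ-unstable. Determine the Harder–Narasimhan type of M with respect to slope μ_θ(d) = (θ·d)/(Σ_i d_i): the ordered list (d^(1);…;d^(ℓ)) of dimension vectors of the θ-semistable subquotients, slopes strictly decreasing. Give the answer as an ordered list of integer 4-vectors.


Via rank(M_{q-1}∘⋯∘M_p): M ≅ I[1,1]^3, I[1,2], I[3,3], I[3,4]^2.
μ_θ-semistable layers: μ^(1)=13; μ^(2)=-2; μ^(3)=-9/2

((0, 1, 1, 0); (4, 0, 0, 0); (0, 0, 2, 2))


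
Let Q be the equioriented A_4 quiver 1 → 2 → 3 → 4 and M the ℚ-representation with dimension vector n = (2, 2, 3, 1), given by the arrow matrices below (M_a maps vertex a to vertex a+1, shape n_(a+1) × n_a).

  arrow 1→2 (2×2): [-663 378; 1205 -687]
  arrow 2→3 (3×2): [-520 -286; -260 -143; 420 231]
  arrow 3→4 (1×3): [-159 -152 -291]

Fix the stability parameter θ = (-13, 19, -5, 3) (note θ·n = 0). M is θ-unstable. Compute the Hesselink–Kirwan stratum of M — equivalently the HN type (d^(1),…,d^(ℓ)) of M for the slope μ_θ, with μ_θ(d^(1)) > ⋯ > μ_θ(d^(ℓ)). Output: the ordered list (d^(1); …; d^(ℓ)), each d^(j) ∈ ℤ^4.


Via rank(M_{q-1}∘⋯∘M_p): M ≅ I[1,2], I[1,4], I[3,3]^2.
μ_θ-semistable layers: μ^(1)=19; μ^(2)=17/3; μ^(3)=-5; μ^(4)=-13

((0, 1, 0, 0); (0, 1, 1, 1); (0, 0, 2, 0); (2, 0, 0, 0))


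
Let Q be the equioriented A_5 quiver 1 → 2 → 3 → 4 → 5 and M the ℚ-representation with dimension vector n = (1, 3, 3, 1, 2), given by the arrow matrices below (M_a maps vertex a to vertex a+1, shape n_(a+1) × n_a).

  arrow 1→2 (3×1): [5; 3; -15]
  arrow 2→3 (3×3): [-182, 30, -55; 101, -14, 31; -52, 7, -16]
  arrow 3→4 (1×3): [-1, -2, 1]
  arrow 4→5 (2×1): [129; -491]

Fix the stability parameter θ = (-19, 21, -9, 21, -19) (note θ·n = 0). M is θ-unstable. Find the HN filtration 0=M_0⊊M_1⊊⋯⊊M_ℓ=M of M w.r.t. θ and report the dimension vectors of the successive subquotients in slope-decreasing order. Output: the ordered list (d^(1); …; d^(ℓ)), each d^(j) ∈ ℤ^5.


Barcode: M ≅ I[1,3], I[2,3], I[2,5], I[5,5]. HN layers by μ_θ (3 steps, strictly decreasing):
  μ^(1)=6; μ^(2)=7/2; μ^(3)=-19

((0, 2, 2, 0, 0); (0, 1, 1, 1, 1); (1, 0, 0, 0, 1))


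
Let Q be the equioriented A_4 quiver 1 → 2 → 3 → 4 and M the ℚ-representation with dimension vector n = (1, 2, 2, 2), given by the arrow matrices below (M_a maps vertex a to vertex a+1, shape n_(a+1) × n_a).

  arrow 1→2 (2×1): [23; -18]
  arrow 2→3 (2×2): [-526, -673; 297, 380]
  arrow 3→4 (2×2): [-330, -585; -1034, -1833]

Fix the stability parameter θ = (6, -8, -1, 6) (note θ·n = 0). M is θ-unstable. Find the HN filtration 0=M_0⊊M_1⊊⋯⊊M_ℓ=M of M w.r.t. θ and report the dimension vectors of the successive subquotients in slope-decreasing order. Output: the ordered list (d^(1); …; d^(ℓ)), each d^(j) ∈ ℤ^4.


Via rank(M_{q-1}∘⋯∘M_p): M ≅ I[1,4], I[2,3], I[4,4].
μ_θ-semistable layers: μ^(1)=6; μ^(2)=-1; μ^(3)=-8

((0, 0, 0, 2); (1, 1, 2, 0); (0, 1, 0, 0))


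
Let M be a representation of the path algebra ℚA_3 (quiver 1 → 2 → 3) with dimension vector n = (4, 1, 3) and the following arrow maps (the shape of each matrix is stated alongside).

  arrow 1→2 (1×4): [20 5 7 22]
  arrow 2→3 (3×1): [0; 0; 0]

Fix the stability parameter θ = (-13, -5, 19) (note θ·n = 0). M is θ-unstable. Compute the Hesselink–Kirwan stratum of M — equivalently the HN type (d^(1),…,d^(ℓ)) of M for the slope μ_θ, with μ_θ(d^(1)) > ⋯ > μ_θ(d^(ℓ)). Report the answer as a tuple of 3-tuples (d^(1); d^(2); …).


Interval decomposition of M: I[1,1]^3, I[1,2], I[3,3]^3.
HN type (ℓ=3): μ^(1)=19; μ^(2)=-5; μ^(3)=-13

((0, 0, 3); (0, 1, 0); (4, 0, 0))


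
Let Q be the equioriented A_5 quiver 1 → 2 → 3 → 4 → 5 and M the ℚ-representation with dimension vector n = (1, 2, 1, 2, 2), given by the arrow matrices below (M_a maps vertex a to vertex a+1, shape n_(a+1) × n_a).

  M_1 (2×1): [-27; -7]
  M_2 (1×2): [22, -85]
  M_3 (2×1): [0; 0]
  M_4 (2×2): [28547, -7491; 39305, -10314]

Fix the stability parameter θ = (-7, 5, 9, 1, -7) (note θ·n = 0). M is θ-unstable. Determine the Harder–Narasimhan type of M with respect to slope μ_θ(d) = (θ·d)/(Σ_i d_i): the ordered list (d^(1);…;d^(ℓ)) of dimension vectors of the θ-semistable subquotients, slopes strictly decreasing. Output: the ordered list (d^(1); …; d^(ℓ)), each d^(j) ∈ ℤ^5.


Barcode: M ≅ I[1,3], I[2,2], I[4,5]^2. HN layers by μ_θ (4 steps, strictly decreasing):
  μ^(1)=9; μ^(2)=5; μ^(3)=-3; μ^(4)=-7

((0, 0, 1, 0, 0); (0, 2, 0, 0, 0); (0, 0, 0, 2, 2); (1, 0, 0, 0, 0))


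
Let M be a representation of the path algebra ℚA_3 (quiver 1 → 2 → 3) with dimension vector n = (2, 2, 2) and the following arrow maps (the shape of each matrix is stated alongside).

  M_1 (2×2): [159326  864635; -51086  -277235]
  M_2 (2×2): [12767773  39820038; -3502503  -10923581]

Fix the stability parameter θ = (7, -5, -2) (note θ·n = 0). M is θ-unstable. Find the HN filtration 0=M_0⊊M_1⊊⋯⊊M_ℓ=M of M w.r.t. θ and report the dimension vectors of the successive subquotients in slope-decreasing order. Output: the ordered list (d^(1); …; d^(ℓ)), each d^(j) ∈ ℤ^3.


Via rank(M_{q-1}∘⋯∘M_p): M ≅ I[1,1], I[1,3], I[2,3].
μ_θ-semistable layers: μ^(1)=7; μ^(2)=0; μ^(3)=-2; μ^(4)=-5

((1, 0, 0); (1, 1, 1); (0, 0, 1); (0, 1, 0))


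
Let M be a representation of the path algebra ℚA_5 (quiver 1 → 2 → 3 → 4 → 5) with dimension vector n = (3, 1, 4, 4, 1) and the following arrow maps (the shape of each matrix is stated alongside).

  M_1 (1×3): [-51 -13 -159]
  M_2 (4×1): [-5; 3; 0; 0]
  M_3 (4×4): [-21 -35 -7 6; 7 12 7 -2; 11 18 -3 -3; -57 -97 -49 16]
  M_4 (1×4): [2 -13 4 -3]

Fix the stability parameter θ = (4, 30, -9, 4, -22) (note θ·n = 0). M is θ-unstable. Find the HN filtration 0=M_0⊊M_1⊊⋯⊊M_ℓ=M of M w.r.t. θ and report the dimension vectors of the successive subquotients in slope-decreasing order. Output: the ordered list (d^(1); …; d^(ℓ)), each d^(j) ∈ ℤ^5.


Barcode: M ≅ I[1,1]^2, I[1,5], I[3,4]^3. HN layers by μ_θ (3 steps, strictly decreasing):
  μ^(1)=4; μ^(2)=7/5; μ^(3)=-9

((2, 0, 0, 3, 0); (1, 1, 1, 1, 1); (0, 0, 3, 0, 0))


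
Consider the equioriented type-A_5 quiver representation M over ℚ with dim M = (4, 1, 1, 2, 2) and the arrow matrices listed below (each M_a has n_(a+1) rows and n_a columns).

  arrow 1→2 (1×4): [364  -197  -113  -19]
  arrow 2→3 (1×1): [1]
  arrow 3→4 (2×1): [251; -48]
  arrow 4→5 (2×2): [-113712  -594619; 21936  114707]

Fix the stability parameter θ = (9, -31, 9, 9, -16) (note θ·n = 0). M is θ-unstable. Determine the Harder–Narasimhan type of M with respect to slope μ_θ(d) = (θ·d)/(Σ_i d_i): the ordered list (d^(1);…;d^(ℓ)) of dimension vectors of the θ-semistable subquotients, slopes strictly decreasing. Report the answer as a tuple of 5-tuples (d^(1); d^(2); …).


Interval decomposition of M: I[1,1]^3, I[1,4], I[4,5], I[5,5].
HN type (ℓ=4): μ^(1)=9; μ^(2)=-7/2; μ^(3)=-11; μ^(4)=-16

((3, 0, 1, 1, 0); (0, 0, 0, 1, 1); (1, 1, 0, 0, 0); (0, 0, 0, 0, 1))


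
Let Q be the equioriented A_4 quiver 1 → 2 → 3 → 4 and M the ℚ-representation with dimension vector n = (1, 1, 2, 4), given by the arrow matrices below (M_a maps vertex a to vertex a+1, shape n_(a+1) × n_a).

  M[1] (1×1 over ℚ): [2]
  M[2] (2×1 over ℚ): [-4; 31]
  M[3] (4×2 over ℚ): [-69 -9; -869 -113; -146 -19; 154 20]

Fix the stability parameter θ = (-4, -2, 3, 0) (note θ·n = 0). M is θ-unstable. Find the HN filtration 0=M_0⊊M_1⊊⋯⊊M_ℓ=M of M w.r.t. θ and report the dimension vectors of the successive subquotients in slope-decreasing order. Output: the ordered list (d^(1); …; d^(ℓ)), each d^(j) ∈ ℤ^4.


Barcode: M ≅ I[1,4], I[3,4], I[4,4]^2. HN layers by μ_θ (4 steps, strictly decreasing):
  μ^(1)=3/2; μ^(2)=0; μ^(3)=-2; μ^(4)=-4

((0, 0, 2, 2); (0, 0, 0, 2); (0, 1, 0, 0); (1, 0, 0, 0))


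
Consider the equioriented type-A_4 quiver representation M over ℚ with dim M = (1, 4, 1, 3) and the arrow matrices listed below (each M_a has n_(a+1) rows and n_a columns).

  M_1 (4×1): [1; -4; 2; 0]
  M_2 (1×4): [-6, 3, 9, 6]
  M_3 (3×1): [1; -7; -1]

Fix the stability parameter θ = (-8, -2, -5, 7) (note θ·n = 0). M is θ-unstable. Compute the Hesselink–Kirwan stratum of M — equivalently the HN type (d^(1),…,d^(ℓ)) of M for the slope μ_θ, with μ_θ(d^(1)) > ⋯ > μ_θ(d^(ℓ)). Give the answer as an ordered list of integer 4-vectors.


Via rank(M_{q-1}∘⋯∘M_p): M ≅ I[1,2], I[2,2]^2, I[2,4], I[4,4]^2.
μ_θ-semistable layers: μ^(1)=7; μ^(2)=-2; μ^(3)=-7/2; μ^(4)=-8

((0, 0, 0, 3); (0, 3, 0, 0); (0, 1, 1, 0); (1, 0, 0, 0))


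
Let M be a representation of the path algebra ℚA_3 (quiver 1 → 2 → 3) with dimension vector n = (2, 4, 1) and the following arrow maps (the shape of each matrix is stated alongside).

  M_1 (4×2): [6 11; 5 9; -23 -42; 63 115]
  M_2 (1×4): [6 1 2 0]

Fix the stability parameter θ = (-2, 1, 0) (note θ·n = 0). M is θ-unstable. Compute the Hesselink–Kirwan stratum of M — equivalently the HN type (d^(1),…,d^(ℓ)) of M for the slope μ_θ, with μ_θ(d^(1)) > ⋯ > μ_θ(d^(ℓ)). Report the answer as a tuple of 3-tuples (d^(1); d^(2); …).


Barcode: M ≅ I[1,2], I[1,3], I[2,2]^2. HN layers by μ_θ (3 steps, strictly decreasing):
  μ^(1)=1; μ^(2)=1/2; μ^(3)=-2

((0, 3, 0); (0, 1, 1); (2, 0, 0))


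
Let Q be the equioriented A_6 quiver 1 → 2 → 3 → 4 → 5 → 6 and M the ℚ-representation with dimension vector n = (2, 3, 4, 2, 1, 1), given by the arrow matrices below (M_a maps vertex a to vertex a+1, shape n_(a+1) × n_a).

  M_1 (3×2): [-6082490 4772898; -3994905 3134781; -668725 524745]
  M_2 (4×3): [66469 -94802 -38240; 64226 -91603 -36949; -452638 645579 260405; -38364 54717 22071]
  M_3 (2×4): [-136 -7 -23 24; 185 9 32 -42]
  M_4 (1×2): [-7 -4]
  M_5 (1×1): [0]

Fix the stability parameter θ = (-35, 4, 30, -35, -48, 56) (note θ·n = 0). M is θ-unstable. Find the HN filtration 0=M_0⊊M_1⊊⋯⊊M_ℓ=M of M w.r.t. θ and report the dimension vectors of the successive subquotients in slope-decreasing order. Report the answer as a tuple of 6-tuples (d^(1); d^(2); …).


Via rank(M_{q-1}∘⋯∘M_p): M ≅ I[1,1], I[1,2], I[2,4], I[2,5], I[3,3]^2, I[6,6].
μ_θ-semistable layers: μ^(1)=56; μ^(2)=30; μ^(3)=4; μ^(4)=-1/3; μ^(5)=-49/4; μ^(6)=-35

((0, 0, 0, 0, 0, 1); (0, 0, 2, 0, 0, 0); (0, 1, 0, 0, 0, 0); (0, 1, 1, 1, 0, 0); (0, 1, 1, 1, 1, 0); (2, 0, 0, 0, 0, 0))


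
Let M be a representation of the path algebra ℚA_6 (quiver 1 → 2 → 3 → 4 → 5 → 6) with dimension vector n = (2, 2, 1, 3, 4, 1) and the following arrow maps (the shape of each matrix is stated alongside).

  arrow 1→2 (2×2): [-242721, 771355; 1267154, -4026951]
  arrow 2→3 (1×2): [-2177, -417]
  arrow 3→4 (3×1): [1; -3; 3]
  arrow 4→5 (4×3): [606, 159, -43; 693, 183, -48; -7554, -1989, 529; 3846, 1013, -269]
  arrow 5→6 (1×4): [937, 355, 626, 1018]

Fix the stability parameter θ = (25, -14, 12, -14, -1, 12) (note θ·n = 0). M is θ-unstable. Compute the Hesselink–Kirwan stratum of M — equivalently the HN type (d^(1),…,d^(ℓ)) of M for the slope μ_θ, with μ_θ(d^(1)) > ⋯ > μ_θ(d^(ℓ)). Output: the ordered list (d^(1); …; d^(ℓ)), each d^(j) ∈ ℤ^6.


Via rank(M_{q-1}∘⋯∘M_p): M ≅ I[1,2], I[1,4], I[4,5], I[4,6], I[5,5]^2.
μ_θ-semistable layers: μ^(1)=12; μ^(2)=11/2; μ^(3)=9/4; μ^(4)=-1; μ^(5)=-14

((0, 0, 0, 0, 0, 1); (1, 1, 0, 0, 0, 0); (1, 1, 1, 1, 0, 0); (0, 0, 0, 0, 4, 0); (0, 0, 0, 2, 0, 0))


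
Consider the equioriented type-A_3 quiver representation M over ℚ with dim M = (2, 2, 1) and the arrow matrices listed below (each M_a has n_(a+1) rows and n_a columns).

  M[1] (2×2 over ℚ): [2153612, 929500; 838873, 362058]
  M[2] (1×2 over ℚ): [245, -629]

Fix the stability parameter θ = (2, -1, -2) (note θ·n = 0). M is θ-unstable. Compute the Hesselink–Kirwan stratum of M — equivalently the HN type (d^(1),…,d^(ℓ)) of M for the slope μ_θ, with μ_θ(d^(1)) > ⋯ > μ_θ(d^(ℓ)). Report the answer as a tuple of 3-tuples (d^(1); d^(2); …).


Interval decomposition of M: I[1,2], I[1,3].
HN type (ℓ=2): μ^(1)=1/2; μ^(2)=-1/3

((1, 1, 0); (1, 1, 1))


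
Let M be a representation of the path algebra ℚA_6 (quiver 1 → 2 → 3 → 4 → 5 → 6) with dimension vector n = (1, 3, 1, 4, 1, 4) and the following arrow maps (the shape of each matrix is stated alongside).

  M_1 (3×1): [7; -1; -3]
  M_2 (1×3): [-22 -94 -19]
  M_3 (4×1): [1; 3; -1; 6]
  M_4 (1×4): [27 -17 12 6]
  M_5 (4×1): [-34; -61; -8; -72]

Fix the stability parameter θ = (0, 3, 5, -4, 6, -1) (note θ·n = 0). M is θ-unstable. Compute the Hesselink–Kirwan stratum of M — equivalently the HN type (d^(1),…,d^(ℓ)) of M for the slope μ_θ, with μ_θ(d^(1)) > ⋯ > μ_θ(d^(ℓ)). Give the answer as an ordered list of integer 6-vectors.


Barcode: M ≅ I[1,4], I[2,2]^2, I[4,4]^2, I[4,6], I[6,6]^3. HN layers by μ_θ (6 steps, strictly decreasing):
  μ^(1)=3; μ^(2)=5/2; μ^(3)=4/3; μ^(4)=0; μ^(5)=-1; μ^(6)=-4

((0, 2, 0, 0, 0, 0); (0, 0, 0, 0, 1, 1); (0, 1, 1, 1, 0, 0); (1, 0, 0, 0, 0, 0); (0, 0, 0, 0, 0, 3); (0, 0, 0, 3, 0, 0))


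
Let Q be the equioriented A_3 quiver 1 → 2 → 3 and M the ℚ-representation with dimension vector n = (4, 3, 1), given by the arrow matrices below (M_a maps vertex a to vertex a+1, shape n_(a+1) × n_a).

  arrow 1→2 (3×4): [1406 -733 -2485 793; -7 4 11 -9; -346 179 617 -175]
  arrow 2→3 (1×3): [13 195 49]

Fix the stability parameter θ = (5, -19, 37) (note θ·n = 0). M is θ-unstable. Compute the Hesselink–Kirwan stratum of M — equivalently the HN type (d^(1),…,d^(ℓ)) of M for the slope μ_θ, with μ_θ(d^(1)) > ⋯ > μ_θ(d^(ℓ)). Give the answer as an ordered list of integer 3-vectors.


Barcode: M ≅ I[1,1], I[1,2]^2, I[1,3]. HN layers by μ_θ (3 steps, strictly decreasing):
  μ^(1)=37; μ^(2)=5; μ^(3)=-7

((0, 0, 1); (1, 0, 0); (3, 3, 0))


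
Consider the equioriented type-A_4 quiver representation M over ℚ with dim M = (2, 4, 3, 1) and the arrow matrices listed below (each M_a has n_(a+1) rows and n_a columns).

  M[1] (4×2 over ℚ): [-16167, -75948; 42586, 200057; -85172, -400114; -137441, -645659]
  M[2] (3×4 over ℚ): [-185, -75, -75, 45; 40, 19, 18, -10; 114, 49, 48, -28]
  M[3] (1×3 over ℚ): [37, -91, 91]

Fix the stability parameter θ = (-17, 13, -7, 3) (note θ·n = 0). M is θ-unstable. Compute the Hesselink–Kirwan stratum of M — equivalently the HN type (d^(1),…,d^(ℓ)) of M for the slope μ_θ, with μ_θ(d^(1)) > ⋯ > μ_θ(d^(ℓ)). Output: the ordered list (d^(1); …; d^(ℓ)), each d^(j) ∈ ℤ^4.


Via rank(M_{q-1}∘⋯∘M_p): M ≅ I[1,2], I[1,3], I[2,2], I[2,4], I[3,3].
μ_θ-semistable layers: μ^(1)=13; μ^(2)=3; μ^(3)=-7; μ^(4)=-17

((0, 2, 0, 0); (0, 2, 2, 1); (0, 0, 1, 0); (2, 0, 0, 0))


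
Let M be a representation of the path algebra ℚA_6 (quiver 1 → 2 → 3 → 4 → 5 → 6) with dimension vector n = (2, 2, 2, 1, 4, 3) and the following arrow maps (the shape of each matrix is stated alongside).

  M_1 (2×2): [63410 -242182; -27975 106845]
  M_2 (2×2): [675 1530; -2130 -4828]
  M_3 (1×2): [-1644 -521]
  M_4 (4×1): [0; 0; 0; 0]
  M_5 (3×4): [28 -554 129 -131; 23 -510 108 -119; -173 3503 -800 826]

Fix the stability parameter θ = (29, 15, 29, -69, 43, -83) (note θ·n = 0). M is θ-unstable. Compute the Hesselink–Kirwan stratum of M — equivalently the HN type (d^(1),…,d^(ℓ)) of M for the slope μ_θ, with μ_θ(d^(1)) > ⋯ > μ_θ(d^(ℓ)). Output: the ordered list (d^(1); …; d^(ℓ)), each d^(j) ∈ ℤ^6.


Interval decomposition of M: I[1,1], I[1,2], I[2,4], I[3,3], I[5,5], I[5,6]^3.
HN type (ℓ=5): μ^(1)=43; μ^(2)=29; μ^(3)=22; μ^(4)=-25/3; μ^(5)=-20

((0, 0, 0, 0, 1, 0); (1, 0, 1, 0, 0, 0); (1, 1, 0, 0, 0, 0); (0, 1, 1, 1, 0, 0); (0, 0, 0, 0, 3, 3))


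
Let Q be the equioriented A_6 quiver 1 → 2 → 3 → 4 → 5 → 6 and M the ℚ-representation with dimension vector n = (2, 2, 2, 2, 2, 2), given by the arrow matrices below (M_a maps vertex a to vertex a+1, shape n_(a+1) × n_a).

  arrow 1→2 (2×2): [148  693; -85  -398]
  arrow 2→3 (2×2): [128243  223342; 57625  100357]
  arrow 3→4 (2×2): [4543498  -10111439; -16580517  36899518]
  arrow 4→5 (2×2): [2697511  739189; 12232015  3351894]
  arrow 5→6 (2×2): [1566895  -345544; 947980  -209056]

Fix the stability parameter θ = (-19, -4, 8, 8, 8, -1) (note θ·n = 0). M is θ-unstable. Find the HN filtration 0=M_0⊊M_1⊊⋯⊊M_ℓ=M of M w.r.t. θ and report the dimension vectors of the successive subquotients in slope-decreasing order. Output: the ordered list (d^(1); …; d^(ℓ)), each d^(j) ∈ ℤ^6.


Barcode: M ≅ I[1,5], I[1,6], I[6,6]. HN layers by μ_θ (5 steps, strictly decreasing):
  μ^(1)=8; μ^(2)=23/4; μ^(3)=-1; μ^(4)=-4; μ^(5)=-19

((0, 0, 1, 1, 1, 0); (0, 0, 1, 1, 1, 1); (0, 0, 0, 0, 0, 1); (0, 2, 0, 0, 0, 0); (2, 0, 0, 0, 0, 0))


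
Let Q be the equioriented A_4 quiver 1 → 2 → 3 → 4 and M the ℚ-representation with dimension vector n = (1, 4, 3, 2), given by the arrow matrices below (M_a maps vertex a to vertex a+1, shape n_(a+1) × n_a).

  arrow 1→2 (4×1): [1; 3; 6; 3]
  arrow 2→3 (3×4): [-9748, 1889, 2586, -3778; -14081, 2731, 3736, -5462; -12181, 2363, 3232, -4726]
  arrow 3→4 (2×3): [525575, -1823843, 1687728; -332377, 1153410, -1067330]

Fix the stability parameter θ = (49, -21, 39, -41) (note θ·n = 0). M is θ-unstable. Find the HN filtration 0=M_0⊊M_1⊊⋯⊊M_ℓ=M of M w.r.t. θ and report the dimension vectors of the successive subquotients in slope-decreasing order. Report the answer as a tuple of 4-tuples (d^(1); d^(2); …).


Barcode: M ≅ I[1,4], I[2,2]^2, I[2,4], I[3,3]. HN layers by μ_θ (4 steps, strictly decreasing):
  μ^(1)=39; μ^(2)=13/2; μ^(3)=-1; μ^(4)=-21

((0, 0, 1, 0); (1, 1, 1, 1); (0, 0, 1, 1); (0, 3, 0, 0))


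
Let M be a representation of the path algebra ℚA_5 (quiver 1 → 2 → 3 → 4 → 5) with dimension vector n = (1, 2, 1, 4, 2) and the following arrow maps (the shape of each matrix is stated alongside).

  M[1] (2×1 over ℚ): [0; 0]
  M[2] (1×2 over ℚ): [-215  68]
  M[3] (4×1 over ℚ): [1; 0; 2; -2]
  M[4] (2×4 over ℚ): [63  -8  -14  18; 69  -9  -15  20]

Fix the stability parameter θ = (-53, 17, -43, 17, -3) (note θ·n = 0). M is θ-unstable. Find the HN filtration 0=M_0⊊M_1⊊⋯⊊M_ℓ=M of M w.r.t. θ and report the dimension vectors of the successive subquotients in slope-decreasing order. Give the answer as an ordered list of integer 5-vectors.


Interval decomposition of M: I[1,1], I[2,2], I[2,5], I[4,4]^2, I[4,5].
HN type (ℓ=4): μ^(1)=17; μ^(2)=7; μ^(3)=-13; μ^(4)=-53

((0, 1, 0, 2, 0); (0, 0, 0, 2, 2); (0, 1, 1, 0, 0); (1, 0, 0, 0, 0))


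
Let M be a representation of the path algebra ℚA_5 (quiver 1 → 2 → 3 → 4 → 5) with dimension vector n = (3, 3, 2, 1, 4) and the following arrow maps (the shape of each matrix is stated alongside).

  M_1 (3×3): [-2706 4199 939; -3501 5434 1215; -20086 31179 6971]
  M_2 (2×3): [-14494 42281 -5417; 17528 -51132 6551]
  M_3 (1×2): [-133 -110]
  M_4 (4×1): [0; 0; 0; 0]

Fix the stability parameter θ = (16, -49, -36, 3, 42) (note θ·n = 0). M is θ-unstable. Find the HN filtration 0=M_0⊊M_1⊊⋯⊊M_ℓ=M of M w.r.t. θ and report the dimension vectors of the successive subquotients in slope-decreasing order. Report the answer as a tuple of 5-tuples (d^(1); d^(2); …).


Interval decomposition of M: I[1,1], I[1,3], I[1,4], I[2,2], I[5,5]^4.
HN type (ℓ=5): μ^(1)=42; μ^(2)=16; μ^(3)=3; μ^(4)=-23; μ^(5)=-49

((0, 0, 0, 0, 4); (1, 0, 0, 0, 0); (0, 0, 0, 1, 0); (2, 2, 2, 0, 0); (0, 1, 0, 0, 0))


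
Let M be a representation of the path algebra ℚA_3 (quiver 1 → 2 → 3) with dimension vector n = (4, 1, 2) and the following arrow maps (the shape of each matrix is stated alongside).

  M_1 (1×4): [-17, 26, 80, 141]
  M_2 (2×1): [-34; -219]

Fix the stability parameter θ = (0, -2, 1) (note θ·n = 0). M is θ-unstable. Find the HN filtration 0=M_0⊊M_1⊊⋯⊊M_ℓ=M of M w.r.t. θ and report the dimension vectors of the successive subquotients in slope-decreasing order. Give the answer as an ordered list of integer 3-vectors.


Via rank(M_{q-1}∘⋯∘M_p): M ≅ I[1,1]^3, I[1,3], I[3,3].
μ_θ-semistable layers: μ^(1)=1; μ^(2)=0; μ^(3)=-1

((0, 0, 2); (3, 0, 0); (1, 1, 0))
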